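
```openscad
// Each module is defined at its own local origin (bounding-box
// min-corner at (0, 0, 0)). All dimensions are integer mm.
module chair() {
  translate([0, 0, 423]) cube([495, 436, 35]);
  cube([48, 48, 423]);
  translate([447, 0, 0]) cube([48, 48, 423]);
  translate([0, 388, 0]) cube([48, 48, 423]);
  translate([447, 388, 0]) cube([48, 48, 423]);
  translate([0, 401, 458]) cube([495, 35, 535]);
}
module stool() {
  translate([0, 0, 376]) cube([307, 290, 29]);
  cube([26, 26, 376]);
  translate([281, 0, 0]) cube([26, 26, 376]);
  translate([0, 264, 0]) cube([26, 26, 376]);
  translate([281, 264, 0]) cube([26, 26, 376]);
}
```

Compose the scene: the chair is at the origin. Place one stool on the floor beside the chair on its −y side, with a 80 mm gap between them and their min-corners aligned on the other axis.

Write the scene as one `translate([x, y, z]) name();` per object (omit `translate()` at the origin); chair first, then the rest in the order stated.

chair();
translate([0, -370, 0]) stool();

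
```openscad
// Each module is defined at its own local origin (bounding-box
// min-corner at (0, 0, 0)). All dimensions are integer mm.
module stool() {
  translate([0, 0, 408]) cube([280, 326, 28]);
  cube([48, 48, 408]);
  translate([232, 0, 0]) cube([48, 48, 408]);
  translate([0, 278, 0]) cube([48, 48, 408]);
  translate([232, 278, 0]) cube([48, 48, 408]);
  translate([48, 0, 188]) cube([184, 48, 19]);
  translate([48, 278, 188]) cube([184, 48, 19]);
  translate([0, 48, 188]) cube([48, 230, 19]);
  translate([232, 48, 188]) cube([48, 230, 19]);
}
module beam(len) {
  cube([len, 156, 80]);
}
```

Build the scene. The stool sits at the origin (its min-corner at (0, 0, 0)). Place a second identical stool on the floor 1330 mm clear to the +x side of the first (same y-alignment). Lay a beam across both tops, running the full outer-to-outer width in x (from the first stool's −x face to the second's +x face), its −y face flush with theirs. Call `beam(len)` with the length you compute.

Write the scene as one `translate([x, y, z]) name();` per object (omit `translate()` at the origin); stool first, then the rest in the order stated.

stool();
translate([1610, 0, 0]) stool();
translate([0, 0, 436]) beam(1890);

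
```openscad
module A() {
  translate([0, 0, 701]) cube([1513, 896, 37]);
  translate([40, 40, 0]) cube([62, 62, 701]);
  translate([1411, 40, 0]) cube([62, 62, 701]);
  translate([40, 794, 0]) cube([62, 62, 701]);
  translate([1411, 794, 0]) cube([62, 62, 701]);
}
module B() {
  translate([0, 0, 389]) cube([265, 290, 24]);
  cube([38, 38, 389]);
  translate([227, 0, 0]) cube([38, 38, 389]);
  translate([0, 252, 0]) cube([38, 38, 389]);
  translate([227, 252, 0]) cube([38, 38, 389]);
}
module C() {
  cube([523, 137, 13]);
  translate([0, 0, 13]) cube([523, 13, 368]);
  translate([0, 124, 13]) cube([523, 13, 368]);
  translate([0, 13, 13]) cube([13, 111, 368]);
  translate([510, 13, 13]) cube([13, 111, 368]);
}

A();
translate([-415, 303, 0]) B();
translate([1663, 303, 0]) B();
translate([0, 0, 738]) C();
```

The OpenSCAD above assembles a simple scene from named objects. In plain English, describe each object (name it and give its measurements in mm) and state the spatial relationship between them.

A is a table: top 1513 mm (x) × 896 mm (y), 37 mm thick, upper face at z = 738 mm, on four 62×62 mm square legs, each inset 40 mm from the nearest pair of top edges, running from z = 0 to the bottom of the top.

B is a four-legged stool. The seat is a 265×290×24 mm slab whose top surface is at z = 413 mm; four square legs, each 38×38 mm in cross-section, run from the floor (z = 0) to the underside of the seat, each flush with a corner of the seat.

C is an open storage box with external size 523×137×381 mm and wall thickness 13 mm (the base is also 13 mm thick). The base covers the whole footprint; the four walls stand on the base, with the y-facing walls full-width and the x-facing walls fitting between their inner faces.

Two stools sit around the table at the −x, +x sides. The open box is on top of the table.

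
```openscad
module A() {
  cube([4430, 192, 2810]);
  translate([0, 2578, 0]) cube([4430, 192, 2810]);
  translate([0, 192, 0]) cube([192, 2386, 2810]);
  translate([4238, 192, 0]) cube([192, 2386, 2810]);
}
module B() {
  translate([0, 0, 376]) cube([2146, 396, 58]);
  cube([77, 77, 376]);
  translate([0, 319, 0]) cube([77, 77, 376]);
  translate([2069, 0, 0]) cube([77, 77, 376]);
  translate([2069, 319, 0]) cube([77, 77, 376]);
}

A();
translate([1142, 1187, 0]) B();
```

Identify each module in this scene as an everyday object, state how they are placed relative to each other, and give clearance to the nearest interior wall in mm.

Clearances: x = 950, y = 995; minimum 950 mm.

A is a house frame. B is a bench. The bench sits inside the house frame, centred. The clearance to the nearest interior wall is 950 mm.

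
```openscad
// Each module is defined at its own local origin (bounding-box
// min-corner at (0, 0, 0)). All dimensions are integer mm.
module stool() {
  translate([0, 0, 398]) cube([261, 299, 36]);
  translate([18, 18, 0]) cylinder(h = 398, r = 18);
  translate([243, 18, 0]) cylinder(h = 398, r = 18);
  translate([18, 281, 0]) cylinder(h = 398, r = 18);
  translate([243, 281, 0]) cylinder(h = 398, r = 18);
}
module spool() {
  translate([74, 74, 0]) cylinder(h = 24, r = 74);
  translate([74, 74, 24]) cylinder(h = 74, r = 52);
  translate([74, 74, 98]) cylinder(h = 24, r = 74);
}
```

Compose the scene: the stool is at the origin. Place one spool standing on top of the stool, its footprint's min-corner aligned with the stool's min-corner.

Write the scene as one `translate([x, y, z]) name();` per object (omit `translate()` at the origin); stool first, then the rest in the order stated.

stool();
translate([0, 0, 434]) spool();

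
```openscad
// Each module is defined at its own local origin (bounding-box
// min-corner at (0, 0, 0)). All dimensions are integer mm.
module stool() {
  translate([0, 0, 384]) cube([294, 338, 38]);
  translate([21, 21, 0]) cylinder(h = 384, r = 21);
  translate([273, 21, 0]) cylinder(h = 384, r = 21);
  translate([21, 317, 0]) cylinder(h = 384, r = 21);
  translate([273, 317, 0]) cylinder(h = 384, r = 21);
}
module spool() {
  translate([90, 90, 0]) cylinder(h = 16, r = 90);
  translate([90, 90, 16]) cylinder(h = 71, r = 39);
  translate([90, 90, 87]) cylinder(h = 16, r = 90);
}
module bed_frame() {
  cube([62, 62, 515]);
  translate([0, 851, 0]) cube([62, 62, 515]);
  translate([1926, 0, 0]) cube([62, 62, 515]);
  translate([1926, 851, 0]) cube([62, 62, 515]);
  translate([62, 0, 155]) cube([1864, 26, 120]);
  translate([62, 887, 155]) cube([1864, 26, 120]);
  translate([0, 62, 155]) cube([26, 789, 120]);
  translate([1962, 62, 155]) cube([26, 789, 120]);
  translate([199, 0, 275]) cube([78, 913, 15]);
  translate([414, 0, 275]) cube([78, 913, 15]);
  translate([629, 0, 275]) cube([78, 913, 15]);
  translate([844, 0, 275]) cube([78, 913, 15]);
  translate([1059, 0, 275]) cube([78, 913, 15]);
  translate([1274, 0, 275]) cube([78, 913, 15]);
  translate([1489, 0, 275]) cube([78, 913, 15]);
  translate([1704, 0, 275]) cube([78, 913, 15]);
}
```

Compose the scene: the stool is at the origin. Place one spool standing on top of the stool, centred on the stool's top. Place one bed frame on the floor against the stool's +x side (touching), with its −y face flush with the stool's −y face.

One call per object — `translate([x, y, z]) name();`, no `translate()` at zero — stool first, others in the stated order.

stool();
translate([57, 79, 422]) spool();
translate([294, 0, 0]) bed_frame();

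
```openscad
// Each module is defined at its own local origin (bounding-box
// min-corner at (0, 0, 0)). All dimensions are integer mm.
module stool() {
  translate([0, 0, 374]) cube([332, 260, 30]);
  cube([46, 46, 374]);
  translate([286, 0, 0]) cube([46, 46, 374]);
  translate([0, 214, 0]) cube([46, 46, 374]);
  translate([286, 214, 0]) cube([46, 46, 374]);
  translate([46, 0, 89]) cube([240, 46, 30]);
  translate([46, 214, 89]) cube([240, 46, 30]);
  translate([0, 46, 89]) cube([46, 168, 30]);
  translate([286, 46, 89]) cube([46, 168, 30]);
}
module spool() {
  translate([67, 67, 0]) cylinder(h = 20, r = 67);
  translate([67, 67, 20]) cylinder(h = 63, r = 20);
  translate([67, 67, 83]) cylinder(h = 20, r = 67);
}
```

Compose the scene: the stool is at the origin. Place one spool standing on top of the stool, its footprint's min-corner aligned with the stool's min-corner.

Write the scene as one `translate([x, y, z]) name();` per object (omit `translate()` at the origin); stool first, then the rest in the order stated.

stool();
translate([0, 0, 404]) spool();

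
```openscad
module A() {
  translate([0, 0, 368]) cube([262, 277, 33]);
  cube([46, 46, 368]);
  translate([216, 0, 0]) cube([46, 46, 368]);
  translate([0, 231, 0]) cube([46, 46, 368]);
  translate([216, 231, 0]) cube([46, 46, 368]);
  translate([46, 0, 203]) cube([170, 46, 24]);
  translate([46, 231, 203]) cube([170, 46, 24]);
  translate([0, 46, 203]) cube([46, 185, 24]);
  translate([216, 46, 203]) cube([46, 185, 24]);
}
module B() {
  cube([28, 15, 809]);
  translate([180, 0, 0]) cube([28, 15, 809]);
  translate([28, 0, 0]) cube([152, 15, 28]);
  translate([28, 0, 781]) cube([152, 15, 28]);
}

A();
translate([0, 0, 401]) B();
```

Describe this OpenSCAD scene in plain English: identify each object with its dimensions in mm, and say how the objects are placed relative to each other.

A is a four-legged stool. The seat is 262×277 mm, 33 mm thick, top at z = 401 mm. It stands on four square legs, each 46×46 mm in cross-section, from z = 0 to the seat underside, each flush with a corner of the seat. Four stretchers, 46 mm wide and 24 mm tall, connect adjacent legs with their undersides at z = 203 mm, each running between the inner faces of the legs it joins and aligned with the legs' outer faces on the other axis.

B is a rectangular picture frame lying in the x–z plane (depth along y). The opening is 152 mm wide (x) by 753 mm tall (z), surrounded by a border 28 mm wide on all four sides. The frame is 15 mm deep and is made of two full-height vertical stiles with two horizontal rails fitted between them.

The picture frame is on top of the stool.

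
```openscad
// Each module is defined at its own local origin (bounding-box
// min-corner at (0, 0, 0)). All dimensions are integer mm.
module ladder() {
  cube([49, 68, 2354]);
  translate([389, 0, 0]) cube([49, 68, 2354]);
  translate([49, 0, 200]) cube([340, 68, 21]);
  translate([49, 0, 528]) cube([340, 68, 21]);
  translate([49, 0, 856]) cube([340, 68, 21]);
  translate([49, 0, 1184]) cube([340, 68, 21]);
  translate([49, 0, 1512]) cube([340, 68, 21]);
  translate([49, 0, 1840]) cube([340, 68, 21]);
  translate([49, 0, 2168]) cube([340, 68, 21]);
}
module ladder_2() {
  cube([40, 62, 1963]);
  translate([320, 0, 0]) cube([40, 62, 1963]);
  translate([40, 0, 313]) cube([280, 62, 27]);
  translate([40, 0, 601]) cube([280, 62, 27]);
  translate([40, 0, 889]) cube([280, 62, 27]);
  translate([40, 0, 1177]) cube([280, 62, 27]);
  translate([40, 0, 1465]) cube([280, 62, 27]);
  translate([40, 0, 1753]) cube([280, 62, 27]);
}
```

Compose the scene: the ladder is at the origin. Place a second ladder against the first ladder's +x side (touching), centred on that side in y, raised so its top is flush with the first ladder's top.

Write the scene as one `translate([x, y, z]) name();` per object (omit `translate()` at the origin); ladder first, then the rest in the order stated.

ladder();
translate([438, 3, 391]) ladder_2();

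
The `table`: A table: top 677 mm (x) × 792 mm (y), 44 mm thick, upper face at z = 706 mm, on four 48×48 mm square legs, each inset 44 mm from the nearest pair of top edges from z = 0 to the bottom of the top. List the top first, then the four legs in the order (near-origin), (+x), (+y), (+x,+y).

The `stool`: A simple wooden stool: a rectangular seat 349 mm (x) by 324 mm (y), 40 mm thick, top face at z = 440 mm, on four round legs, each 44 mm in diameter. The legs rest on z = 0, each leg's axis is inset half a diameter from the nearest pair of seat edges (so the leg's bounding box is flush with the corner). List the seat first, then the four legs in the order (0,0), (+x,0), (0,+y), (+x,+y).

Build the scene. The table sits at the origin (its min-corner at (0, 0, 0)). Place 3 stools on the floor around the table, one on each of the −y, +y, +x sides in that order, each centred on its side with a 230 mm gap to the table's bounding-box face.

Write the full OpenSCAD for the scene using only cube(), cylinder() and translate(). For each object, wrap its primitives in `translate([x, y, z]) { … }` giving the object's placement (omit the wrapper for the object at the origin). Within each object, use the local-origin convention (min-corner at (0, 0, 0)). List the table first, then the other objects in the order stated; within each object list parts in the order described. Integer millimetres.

translate([0, 0, 662]) cube([677, 792, 44]);
translate([44, 44, 0]) cube([48, 48, 662]);
translate([585, 44, 0]) cube([48, 48, 662]);
translate([44, 700, 0]) cube([48, 48, 662]);
translate([585, 700, 0]) cube([48, 48, 662]);
translate([164, -554, 0]) {
  translate([0, 0, 400]) cube([349, 324, 40]);
  translate([22, 22, 0]) cylinder(h = 400, r = 22);
  translate([327, 22, 0]) cylinder(h = 400, r = 22);
  translate([22, 302, 0]) cylinder(h = 400, r = 22);
  translate([327, 302, 0]) cylinder(h = 400, r = 22);
}
translate([164, 1022, 0]) {
  translate([0, 0, 400]) cube([349, 324, 40]);
  translate([22, 22, 0]) cylinder(h = 400, r = 22);
  translate([327, 22, 0]) cylinder(h = 400, r = 22);
  translate([22, 302, 0]) cylinder(h = 400, r = 22);
  translate([327, 302, 0]) cylinder(h = 400, r = 22);
}
translate([907, 234, 0]) {
  translate([0, 0, 400]) cube([349, 324, 40]);
  translate([22, 22, 0]) cylinder(h = 400, r = 22);
  translate([327, 22, 0]) cylinder(h = 400, r = 22);
  translate([22, 302, 0]) cylinder(h = 400, r = 22);
  translate([327, 302, 0]) cylinder(h = 400, r = 22);
}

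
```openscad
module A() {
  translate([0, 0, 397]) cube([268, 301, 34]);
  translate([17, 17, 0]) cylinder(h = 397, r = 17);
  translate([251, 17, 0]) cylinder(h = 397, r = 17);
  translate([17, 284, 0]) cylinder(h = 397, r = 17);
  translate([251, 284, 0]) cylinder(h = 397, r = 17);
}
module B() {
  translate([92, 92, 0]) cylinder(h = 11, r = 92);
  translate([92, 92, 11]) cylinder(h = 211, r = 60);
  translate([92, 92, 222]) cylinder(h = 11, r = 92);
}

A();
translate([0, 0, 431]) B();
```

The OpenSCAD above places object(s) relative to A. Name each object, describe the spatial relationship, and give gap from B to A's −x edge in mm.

The spool's min-x is at 0; the stool's min-x is 0; gap = 0 mm.

A is a stool. B is a spool. The spool is on top of the stool. The gap from the spool to the stool's −x edge is 0 mm.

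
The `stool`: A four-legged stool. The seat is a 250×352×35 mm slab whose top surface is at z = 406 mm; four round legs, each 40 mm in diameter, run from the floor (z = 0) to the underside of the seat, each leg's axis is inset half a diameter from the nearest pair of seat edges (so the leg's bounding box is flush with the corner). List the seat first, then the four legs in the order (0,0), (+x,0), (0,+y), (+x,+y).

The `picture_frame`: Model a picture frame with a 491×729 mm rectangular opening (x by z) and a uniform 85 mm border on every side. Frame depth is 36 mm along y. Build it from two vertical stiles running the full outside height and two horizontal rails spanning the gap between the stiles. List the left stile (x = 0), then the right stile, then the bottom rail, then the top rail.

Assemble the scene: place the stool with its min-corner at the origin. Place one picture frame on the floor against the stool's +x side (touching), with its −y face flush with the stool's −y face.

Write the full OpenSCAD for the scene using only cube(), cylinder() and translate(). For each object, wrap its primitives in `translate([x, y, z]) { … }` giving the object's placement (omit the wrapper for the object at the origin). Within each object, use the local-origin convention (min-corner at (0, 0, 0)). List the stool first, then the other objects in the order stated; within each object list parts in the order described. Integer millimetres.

translate([0, 0, 371]) cube([250, 352, 35]);
translate([20, 20, 0]) cylinder(h = 371, r = 20);
translate([230, 20, 0]) cylinder(h = 371, r = 20);
translate([20, 332, 0]) cylinder(h = 371, r = 20);
translate([230, 332, 0]) cylinder(h = 371, r = 20);
translate([250, 0, 0]) {
  cube([85, 36, 899]);
  translate([576, 0, 0]) cube([85, 36, 899]);
  translate([85, 0, 0]) cube([491, 36, 85]);
  translate([85, 0, 814]) cube([491, 36, 85]);
}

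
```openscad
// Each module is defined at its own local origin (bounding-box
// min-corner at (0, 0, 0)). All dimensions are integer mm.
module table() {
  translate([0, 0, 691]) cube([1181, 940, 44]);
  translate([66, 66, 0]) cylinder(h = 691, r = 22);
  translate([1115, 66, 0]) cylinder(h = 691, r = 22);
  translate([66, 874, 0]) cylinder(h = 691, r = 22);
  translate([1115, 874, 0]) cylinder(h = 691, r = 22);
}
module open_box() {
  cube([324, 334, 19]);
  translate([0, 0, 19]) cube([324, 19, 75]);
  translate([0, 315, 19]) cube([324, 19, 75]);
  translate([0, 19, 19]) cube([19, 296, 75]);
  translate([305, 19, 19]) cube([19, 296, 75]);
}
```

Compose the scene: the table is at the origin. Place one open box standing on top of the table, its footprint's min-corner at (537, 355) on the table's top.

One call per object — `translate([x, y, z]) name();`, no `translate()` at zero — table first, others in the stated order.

table();
translate([537, 355, 735]) open_box();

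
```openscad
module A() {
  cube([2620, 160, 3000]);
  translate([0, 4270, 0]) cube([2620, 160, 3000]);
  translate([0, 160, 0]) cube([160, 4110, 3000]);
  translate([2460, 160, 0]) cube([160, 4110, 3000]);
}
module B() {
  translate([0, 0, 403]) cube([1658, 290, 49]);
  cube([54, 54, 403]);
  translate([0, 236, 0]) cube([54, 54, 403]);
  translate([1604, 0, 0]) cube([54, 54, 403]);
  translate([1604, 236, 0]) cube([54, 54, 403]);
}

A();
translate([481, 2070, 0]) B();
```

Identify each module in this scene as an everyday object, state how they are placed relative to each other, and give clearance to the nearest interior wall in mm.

Clearances: x = 321, y = 1910; minimum 321 mm.

A is a house frame. B is a bench. The bench sits inside the house frame, centred. The clearance to the nearest interior wall is 321 mm.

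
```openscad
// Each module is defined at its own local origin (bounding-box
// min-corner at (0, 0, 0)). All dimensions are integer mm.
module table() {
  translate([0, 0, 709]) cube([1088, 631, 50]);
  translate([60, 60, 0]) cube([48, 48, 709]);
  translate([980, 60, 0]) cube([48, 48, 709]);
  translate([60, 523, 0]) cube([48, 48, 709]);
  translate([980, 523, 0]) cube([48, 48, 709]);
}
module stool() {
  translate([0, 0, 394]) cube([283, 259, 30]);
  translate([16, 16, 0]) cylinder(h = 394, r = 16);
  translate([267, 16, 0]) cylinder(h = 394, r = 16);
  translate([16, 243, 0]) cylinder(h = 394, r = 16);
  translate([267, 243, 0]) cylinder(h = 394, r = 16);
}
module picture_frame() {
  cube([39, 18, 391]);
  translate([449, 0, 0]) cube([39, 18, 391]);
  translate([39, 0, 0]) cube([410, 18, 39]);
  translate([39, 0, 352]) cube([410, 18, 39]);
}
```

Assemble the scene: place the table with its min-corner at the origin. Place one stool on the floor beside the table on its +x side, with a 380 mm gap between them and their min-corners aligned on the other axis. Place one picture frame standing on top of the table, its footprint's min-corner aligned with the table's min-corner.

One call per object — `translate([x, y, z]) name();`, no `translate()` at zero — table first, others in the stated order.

table();
translate([1468, 0, 0]) stool();
translate([0, 0, 759]) picture_frame();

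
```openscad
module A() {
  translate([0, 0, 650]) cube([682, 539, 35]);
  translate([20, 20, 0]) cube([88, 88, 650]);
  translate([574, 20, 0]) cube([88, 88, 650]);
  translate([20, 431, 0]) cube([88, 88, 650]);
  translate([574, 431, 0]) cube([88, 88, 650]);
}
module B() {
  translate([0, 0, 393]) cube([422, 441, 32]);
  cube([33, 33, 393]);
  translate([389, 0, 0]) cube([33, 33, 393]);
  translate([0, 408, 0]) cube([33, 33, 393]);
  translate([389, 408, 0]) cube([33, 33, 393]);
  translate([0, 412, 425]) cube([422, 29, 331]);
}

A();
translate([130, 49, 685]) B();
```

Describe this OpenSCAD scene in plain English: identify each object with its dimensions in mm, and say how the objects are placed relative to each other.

A is a table: top 682 mm (x) × 539 mm (y), 35 mm thick, upper face at z = 685 mm, on four 88×88 mm square legs, each inset 20 mm from the nearest pair of top edges, running from z = 0 to the bottom of the top.

B is a chair. The seat is a 422×441×32 mm slab with its top at z = 425 mm, on four 33×33 mm corner legs (flush with the seat edges, standing on z = 0). A flat backrest 29 mm thick, 331 mm tall, spans the full seat width and rises from the seat top along its +y edge, rear face flush with the rear of the seat.

The chair is on top of the table, centred.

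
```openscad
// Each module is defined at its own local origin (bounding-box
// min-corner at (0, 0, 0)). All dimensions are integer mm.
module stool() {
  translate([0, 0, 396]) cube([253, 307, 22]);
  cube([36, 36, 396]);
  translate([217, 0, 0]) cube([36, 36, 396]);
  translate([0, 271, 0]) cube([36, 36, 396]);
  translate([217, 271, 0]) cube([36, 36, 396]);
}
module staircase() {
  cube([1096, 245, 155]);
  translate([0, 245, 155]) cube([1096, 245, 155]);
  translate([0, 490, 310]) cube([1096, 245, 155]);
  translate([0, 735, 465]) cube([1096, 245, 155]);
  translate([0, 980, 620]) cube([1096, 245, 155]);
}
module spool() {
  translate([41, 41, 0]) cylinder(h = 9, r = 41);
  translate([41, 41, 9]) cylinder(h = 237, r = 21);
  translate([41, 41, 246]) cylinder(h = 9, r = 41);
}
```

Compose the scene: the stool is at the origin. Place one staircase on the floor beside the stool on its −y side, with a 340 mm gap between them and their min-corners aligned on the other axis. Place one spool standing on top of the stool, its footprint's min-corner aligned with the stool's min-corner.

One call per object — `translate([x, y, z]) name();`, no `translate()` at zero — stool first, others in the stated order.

stool();
translate([0, -1565, 0]) staircase();
translate([0, 0, 418]) spool();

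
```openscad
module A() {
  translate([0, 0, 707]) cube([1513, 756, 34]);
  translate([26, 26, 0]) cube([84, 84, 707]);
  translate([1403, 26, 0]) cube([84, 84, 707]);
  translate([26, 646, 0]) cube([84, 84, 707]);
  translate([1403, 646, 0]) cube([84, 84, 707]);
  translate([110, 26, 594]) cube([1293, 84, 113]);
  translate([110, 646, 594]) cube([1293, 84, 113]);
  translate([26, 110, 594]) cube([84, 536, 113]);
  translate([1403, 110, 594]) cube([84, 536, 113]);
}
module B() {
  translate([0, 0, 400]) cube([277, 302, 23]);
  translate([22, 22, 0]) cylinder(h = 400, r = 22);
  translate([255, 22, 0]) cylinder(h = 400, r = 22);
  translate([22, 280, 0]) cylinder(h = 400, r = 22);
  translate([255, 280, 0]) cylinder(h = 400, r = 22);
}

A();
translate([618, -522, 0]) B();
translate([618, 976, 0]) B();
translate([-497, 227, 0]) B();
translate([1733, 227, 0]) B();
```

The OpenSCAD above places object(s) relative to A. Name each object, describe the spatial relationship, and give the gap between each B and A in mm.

A is a table. B is a stool. Four stools sit around the table at the −y, +y, −x, +x sides. The gap between each stool and the table is 220 mm.

Each stool's nearest face is 220 mm from the table's bounding box.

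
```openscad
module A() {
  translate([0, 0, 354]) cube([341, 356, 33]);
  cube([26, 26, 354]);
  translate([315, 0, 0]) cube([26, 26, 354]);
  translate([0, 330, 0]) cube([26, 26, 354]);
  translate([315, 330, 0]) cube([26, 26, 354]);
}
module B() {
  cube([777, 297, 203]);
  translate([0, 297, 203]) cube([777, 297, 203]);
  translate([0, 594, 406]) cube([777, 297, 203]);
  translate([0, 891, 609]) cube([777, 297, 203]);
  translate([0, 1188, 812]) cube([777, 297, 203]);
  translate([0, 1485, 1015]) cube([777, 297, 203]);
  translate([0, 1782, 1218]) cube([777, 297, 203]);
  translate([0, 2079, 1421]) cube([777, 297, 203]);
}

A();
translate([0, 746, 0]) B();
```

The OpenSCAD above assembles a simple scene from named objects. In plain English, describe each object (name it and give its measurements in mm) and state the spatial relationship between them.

A is a simple wooden stool: a rectangular seat 341 mm (x) by 356 mm (y), 33 mm thick, top face at z = 387 mm, on four square legs, each 26×26 mm in cross-section. The legs rest on z = 0, each flush with a corner of the seat.

B is a straight staircase of 8 solid steps. Each step is 777 mm wide (x), 297 mm deep (y, the going) and 203 mm tall (the rise). The first step rests on the floor; each subsequent step sits one going further in +y and one rise higher in +z, directly behind and above the previous step with no overlap.

The staircase is on the floor beside the stool on its +y side.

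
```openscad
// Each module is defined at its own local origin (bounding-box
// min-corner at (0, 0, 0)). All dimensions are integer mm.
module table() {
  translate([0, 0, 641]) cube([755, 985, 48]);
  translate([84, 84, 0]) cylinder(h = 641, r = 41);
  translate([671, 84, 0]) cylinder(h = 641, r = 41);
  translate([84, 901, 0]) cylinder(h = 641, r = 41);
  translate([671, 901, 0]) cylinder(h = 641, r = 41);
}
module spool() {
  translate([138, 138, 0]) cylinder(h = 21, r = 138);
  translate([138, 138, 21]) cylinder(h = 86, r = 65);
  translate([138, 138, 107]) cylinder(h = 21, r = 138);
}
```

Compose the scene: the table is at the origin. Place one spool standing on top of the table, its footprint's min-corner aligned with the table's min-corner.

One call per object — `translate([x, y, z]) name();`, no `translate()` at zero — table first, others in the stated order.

table();
translate([0, 0, 689]) spool();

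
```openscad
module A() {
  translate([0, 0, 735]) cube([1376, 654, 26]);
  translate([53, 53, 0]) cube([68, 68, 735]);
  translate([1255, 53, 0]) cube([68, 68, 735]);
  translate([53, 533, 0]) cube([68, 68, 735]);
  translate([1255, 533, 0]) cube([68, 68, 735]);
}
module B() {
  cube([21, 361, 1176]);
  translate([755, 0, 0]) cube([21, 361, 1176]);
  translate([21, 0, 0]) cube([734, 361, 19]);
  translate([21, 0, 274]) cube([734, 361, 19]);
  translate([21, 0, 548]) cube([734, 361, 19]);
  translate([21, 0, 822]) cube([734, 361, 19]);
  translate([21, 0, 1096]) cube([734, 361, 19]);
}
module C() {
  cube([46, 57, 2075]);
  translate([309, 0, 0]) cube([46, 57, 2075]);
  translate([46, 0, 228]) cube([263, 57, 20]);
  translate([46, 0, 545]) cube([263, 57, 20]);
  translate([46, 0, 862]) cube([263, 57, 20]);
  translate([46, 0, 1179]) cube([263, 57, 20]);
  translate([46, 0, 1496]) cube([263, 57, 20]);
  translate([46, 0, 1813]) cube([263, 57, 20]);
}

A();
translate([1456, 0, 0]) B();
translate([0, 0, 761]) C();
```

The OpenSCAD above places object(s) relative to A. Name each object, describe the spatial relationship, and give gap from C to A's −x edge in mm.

The ladder's min-x is at 0; the table's min-x is 0; gap = 0 mm.

A is a table. B is a bookshelf. C is a ladder. The bookshelf is on the floor beside the table on its +x side. The ladder is on top of the table. The gap from the ladder to the table's −x edge is 0 mm.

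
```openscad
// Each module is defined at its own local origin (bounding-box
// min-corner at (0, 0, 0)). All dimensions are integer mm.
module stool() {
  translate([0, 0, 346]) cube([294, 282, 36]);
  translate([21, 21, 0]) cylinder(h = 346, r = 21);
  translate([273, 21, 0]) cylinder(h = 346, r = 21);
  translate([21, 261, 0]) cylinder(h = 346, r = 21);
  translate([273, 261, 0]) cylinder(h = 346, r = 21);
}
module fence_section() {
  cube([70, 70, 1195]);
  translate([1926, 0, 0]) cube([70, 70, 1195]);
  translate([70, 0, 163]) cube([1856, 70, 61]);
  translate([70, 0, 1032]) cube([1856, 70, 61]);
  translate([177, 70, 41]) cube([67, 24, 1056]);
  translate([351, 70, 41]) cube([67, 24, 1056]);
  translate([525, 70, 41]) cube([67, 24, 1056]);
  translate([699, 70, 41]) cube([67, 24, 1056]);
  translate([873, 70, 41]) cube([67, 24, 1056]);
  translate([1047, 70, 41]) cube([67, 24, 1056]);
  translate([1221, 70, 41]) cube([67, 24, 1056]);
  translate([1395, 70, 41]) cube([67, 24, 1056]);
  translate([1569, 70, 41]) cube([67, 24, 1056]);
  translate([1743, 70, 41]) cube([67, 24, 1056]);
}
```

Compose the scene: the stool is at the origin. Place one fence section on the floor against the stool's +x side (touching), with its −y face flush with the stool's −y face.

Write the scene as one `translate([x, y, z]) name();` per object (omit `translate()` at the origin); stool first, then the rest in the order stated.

stool();
translate([294, 0, 0]) fence_section();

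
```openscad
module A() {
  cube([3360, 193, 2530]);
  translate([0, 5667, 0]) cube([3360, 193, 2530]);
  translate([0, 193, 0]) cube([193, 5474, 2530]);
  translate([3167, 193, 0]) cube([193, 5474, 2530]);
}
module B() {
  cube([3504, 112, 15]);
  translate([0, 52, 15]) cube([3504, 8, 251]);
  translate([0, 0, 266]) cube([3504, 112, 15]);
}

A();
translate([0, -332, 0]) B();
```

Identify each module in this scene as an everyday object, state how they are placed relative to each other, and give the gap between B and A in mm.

The I-beam's nearest face is 220 mm from the house frame's −y face.

A is a house frame. B is an I-beam. The I-beam is on the floor beside the house frame on its −y side. The gap between the I-beam and the house frame is 220 mm.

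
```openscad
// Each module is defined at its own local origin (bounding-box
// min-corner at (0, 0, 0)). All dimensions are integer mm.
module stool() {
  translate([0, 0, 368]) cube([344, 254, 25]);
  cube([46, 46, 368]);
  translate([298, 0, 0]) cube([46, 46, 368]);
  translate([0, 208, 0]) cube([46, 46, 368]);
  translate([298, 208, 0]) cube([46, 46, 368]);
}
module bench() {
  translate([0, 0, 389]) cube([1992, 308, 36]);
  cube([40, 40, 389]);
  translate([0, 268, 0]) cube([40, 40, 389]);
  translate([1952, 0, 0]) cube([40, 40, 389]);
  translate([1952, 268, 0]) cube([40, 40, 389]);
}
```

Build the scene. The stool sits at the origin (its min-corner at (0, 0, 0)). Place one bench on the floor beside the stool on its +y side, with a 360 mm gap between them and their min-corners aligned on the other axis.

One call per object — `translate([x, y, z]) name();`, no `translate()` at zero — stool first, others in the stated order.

stool();
translate([0, 614, 0]) bench();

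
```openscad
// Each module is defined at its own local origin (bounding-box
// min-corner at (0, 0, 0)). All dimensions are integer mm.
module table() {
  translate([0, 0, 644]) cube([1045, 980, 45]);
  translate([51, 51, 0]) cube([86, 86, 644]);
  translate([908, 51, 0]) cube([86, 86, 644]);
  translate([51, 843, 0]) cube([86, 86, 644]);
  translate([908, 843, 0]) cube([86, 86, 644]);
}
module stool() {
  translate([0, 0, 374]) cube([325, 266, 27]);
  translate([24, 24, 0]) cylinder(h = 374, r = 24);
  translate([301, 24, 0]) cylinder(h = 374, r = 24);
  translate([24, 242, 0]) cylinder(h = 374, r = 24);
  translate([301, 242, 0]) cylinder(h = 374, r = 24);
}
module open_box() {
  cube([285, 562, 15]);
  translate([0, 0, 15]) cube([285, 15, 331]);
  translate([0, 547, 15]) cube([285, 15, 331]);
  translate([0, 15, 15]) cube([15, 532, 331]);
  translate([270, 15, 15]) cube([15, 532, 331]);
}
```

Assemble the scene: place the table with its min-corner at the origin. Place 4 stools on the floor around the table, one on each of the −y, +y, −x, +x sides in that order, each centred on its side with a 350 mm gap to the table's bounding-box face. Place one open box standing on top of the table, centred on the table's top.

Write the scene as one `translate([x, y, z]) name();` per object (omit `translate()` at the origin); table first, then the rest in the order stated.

table();
translate([360, -616, 0]) stool();
translate([360, 1330, 0]) stool();
translate([-675, 357, 0]) stool();
translate([1395, 357, 0]) stool();
translate([380, 209, 689]) open_box();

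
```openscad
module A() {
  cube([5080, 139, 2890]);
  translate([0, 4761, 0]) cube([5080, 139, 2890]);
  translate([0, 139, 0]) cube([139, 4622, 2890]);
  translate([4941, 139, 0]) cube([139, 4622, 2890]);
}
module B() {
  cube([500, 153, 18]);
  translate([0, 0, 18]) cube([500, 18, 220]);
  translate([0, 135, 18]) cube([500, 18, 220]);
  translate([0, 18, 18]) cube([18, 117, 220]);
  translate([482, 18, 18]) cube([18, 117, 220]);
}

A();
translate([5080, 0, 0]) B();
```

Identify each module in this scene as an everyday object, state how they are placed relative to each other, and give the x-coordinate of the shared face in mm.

A is a house frame. B is an open box. The open box is against the house frame's +x side, with their −y faces flush. The x-coordinate of the shared face is 5080 mm.

The house frame's +x face and the open box's −x face are both at x = 5080 mm.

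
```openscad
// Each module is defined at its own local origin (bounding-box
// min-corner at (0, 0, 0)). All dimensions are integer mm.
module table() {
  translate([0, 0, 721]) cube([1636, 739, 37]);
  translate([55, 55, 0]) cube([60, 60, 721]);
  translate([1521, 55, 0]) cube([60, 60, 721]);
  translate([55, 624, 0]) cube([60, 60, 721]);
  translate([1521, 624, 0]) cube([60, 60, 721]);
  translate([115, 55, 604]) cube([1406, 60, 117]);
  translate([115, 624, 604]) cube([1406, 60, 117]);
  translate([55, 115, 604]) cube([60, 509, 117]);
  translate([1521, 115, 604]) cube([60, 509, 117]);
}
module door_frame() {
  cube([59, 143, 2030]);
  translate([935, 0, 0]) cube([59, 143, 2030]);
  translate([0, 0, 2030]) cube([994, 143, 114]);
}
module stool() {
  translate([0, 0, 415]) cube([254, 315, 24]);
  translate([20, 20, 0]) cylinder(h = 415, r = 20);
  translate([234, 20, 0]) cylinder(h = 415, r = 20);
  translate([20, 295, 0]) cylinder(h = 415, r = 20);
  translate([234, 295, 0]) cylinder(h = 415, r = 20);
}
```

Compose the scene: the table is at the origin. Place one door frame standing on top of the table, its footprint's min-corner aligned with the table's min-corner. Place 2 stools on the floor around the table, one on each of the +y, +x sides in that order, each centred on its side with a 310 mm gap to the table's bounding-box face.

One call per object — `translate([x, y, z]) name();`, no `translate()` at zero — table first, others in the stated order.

table();
translate([0, 0, 758]) door_frame();
translate([691, 1049, 0]) stool();
translate([1946, 212, 0]) stool();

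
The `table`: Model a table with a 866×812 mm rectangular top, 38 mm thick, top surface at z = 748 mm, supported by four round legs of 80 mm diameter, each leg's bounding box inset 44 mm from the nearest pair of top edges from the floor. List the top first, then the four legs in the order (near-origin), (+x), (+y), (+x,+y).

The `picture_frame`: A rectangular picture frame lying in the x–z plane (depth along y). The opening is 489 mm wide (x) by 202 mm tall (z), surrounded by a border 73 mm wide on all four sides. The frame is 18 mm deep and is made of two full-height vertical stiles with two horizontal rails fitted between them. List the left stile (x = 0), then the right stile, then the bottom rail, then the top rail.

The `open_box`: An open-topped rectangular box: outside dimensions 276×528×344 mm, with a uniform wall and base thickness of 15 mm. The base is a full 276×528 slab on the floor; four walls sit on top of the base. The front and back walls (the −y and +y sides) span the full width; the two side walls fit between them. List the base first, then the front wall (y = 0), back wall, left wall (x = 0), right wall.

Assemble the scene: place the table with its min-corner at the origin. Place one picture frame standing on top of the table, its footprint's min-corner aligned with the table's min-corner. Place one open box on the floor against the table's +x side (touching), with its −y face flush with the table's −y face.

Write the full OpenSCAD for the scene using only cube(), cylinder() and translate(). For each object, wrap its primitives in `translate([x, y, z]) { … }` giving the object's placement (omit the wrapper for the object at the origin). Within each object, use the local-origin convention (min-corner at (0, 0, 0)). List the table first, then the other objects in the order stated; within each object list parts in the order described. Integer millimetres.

translate([0, 0, 710]) cube([866, 812, 38]);
translate([84, 84, 0]) cylinder(h = 710, r = 40);
translate([782, 84, 0]) cylinder(h = 710, r = 40);
translate([84, 728, 0]) cylinder(h = 710, r = 40);
translate([782, 728, 0]) cylinder(h = 710, r = 40);
translate([0, 0, 748]) {
  cube([73, 18, 348]);
  translate([562, 0, 0]) cube([73, 18, 348]);
  translate([73, 0, 0]) cube([489, 18, 73]);
  translate([73, 0, 275]) cube([489, 18, 73]);
}
translate([866, 0, 0]) {
  cube([276, 528, 15]);
  translate([0, 0, 15]) cube([276, 15, 329]);
  translate([0, 513, 15]) cube([276, 15, 329]);
  translate([0, 15, 15]) cube([15, 498, 329]);
  translate([261, 15, 15]) cube([15, 498, 329]);
}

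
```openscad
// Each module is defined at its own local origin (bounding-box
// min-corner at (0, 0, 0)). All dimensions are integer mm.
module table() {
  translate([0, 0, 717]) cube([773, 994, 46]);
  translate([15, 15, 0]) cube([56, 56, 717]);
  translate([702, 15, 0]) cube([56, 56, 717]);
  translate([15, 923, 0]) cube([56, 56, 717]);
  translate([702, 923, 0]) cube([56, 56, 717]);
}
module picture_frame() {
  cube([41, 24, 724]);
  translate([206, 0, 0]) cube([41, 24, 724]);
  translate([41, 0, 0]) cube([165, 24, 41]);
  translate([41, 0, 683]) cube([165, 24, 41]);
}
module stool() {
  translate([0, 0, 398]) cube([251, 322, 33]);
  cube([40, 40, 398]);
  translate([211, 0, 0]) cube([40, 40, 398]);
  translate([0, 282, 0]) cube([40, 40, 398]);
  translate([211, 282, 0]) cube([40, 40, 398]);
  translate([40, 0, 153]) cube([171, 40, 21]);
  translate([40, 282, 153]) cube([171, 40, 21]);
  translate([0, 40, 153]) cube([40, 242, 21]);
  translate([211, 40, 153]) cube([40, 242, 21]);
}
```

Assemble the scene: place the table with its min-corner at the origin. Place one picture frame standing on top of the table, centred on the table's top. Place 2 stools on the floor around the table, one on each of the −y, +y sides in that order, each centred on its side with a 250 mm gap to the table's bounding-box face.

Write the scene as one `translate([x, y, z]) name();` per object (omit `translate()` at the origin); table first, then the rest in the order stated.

table();
translate([263, 485, 763]) picture_frame();
translate([261, -572, 0]) stool();
translate([261, 1244, 0]) stool();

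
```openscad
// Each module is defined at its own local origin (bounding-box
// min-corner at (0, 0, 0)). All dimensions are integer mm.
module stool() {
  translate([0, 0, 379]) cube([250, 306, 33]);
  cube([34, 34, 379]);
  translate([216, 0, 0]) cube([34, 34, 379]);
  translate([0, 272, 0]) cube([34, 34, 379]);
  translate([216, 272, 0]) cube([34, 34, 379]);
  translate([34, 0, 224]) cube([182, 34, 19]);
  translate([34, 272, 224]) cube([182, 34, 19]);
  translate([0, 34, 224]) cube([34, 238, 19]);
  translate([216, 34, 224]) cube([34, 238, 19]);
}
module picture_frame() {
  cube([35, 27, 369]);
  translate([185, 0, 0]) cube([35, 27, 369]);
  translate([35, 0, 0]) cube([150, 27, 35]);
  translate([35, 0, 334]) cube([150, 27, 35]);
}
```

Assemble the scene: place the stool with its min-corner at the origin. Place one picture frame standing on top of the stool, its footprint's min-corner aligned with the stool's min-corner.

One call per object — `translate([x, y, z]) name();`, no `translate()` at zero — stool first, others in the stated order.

stool();
translate([0, 0, 412]) picture_frame();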